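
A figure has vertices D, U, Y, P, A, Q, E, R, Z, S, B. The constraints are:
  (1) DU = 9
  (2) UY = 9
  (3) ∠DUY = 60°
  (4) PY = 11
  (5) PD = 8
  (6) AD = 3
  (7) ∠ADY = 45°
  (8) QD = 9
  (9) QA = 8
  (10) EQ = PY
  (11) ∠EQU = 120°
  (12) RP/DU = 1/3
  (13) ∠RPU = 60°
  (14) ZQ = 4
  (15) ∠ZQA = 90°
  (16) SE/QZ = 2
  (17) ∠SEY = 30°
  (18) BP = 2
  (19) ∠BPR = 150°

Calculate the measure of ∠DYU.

Step 1: By the law of cosines on triangle YUD: YD² = 9² + 9² − 2·9·9·cos(60°) = 81, so YD = 9.
Step 2: By the inverse law of cosines on triangle DYU: cos(∠DYU) = (9² + 9² − 9²) / (2·9·9) = 81/162 = 0.5, so ∠DYU = 60°.

Therefore, the measure of angle ∠DYU = 60°.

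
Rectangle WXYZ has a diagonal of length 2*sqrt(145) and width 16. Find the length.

b = sqrt(d^2 - a^2) = sqrt(580 - 256) = sqrt(324) = 18

18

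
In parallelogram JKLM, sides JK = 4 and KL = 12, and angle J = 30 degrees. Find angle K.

Consecutive angles are supplementary: angle K = 180 - 30 = 150 degrees.

150 degrees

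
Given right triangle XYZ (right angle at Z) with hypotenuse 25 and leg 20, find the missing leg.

By the Pythagorean theorem: YZ^2 = XY^2 - XZ^2
YZ^2 = 25^2 - 20^2 = 625 - 400 = 225
YZ = sqrt(225) = 15

15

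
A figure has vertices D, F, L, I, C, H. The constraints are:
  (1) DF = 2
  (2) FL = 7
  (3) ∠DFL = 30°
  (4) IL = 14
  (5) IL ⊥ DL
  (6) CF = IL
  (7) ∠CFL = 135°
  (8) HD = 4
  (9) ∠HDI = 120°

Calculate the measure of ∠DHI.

Step 1: By the law of cosines on triangle LFD: LD² = 7² + 2² − 2·7·2·cos(30°) = 28.75, so LD ≈ 5.36.
Step 2: By the law of cosines on triangle DLI: DI² = 5.36² + 14² − 2·5.36·14·cos(90°) = 224.75, so DI ≈ 14.99.
Step 3: By the law of cosines on triangle HDI: HI² = 4² + 14.99² − 2·4·14.99·cos(120°) = 300.72, so HI ≈ 17.34.
Step 4: By the inverse law of cosines on triangle DHI: cos(∠DHI) = (4² + 17.34² − 14.99²) / (2·4·17.34) = 91.97/138.73 = 0.6629, so ∠DHI = 48.48°.

Therefore, the measure of angle ∠DHI = 48.48°.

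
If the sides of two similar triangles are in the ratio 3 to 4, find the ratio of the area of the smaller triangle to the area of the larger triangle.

The ratio of areas of similar triangles equals the square of the side ratio.
Side ratio = 3:4
Area ratio = (3/4)^2 = 9/16 = 9:16

9:16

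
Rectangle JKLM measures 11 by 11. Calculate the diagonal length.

Using the Pythagorean theorem:
d² = 11² + 11² = 121 + 121 = 242
d = sqrt(242) = 11*sqrt(2)

11*sqrt(2)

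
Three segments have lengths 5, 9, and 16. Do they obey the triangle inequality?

The longest side is 16. The other two sides sum to 5 + 9 = 14.
Since 14 ≤ 16, the two shorter sides cannot reach around to close the triangle.

No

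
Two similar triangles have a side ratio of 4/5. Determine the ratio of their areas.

The ratio of areas of similar triangles equals the square of the side ratio.
Side ratio = 4:5
Area ratio = (4/5)^2 = 16/25 = 16:25

16:25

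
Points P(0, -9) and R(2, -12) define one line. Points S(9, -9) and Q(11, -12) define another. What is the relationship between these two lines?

Slope of line 1: m1 = (-12 - -9)/(2 - 0) = -3/2 = -3/2
Slope of line 2: m2 = (-12 - -9)/(11 - 9) = -3/2 = -3/2
Two lines are parallel if and only if they have equal slopes (or both are vertical).
Here m1 = m2 = -3/2, confirming the lines are parallel.

Parallel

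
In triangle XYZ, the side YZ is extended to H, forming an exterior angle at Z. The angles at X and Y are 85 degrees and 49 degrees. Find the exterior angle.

Exterior angle = 85 + 49 = 134 degrees (exterior angle theorem).

134 degrees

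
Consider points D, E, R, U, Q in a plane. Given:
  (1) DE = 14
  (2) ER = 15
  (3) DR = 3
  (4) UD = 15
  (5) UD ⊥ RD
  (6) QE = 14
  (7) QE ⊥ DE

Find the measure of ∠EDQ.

Step 1: By the law of cosines on triangle DEQ: DQ² = 14² + 14² − 2·14·14·cos(90°) = 392, so DQ = 14·√2.
Step 2: By the inverse law of cosines on triangle EDQ: cos(∠EDQ) = (14² + (14·√2)² − 14²) / (2·14·14·√2) = 392/554.37 = 0.7071, so ∠EDQ = 45°.

Therefore, the measure of angle ∠EDQ = 45°.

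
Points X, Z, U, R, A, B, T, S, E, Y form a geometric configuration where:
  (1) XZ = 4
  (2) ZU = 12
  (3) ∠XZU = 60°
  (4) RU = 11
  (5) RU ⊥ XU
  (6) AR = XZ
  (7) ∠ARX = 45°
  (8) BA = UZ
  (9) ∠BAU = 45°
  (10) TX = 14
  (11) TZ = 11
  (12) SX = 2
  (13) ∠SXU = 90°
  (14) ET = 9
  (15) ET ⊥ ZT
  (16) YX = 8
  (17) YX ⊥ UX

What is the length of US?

Step 1: By the law of cosines on triangle UZX: UX² = 12² + 4² − 2·12·4·cos(60°) = 112, so UX = 4·√7.
Step 2: By the law of cosines on triangle UXS: US² = (4·√7)² + 2² − 2·4·√7·2·cos(90°) = 116, so US = 2·√29.

Therefore, the length of US = 2·√29.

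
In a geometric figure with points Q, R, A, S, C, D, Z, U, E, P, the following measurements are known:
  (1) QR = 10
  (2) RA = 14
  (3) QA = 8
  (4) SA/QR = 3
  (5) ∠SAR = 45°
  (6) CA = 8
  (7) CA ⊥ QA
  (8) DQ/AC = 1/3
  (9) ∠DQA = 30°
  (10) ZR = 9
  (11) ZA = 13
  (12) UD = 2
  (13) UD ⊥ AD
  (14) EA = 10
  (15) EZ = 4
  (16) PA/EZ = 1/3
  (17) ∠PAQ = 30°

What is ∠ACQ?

Step 1: By the law of cosines on triangle CAQ: CQ² = 8² + 8² − 2·8·8·cos(90°) = 128, so CQ = 8·√2.
Step 2: By the inverse law of cosines on triangle ACQ: cos(∠ACQ) = (8² + (8·√2)² − 8²) / (2·8·8·√2) = 128/181.02 = 0.7071, so ∠ACQ = 45°.

Therefore, the measure of angle ∠ACQ = 45°.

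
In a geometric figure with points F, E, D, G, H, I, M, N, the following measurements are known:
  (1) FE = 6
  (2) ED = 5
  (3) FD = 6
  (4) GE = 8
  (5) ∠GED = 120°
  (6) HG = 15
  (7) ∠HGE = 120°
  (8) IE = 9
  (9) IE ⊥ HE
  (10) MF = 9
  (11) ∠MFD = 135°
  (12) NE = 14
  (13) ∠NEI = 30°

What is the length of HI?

Step 1: By the law of cosines on triangle EGH: EH² = 8² + 15² − 2·8·15·cos(120°) = 409, so EH ≈ 20.22.
Step 2: By the law of cosines on triangle HEI: HI² = 20.22² + 9² − 2·20.22·9·cos(90°) = 490, so HI = 7·√10.

Therefore, the length of HI = 7·√10.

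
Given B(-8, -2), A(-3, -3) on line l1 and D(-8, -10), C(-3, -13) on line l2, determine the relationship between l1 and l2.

Slope of line 1: m1 = (-3 - -2)/(-3 - -8) = -1/5 = -1/5
Slope of line 2: m2 = (-13 - -10)/(-3 - -8) = -3/5 = -3/5
m1 != m2 and m1*m2 = 3/25 != -1. Neither.

Neither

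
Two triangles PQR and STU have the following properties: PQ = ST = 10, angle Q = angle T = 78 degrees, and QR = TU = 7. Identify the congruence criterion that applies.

The given information matches SAS: Two pairs of corresponding sides and the included angle are equal (Side-Angle-Side).

SAS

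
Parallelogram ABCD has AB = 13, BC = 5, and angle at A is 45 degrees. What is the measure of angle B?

Consecutive angles are supplementary: angle B = 180 - 45 = 135 degrees.

135 degrees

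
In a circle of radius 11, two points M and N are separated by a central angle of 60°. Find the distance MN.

Chord length = 2r sin(θ/2)
= 2 × 11 × sin(60°/2)
= 2 × 11 × sin(30°)
= 11

11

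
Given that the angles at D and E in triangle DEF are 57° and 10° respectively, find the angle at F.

Let angle F = x. Then 57 + 10 + x = 180.
x = 180 - 67 = 113 degrees.

113 degrees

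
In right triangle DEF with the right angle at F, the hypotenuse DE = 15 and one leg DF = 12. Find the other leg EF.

By the Pythagorean theorem: EF^2 = DE^2 - DF^2
EF^2 = 15^2 - 12^2 = 225 - 144 = 81
EF = sqrt(81) = 9

9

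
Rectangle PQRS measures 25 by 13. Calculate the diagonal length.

Using the Pythagorean theorem:
d² = 25² + 13² = 625 + 169 = 794
d = sqrt(794)

sqrt(794)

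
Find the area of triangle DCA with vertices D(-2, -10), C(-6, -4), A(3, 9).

Shoelace: Area = (1/2)|-2(-4-9) + -6(9--10) + 3(-10--4)| = (1/2)(106) = 53

53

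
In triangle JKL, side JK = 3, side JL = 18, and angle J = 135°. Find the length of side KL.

Law of cosines: KL^2 = 3^2 + 18^2 - 2(3)(18)cos(135°) = 54*sqrt(2) + 333, so KL = 3*sqrt(6*sqrt(2) + 37).

3*sqrt(6*sqrt(2) + 37)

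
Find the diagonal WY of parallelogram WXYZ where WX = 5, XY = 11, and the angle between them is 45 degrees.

The diagonal of a parallelogram can be found by treating two adjacent sides and the diagonal as a triangle.
Applying the law of cosines with sides 5, 11 and included angle 45°:
d^2 = 25 + 121 - 110*cos(45°) = 146 - 55*sqrt(2)
d = sqrt(146 - 55*sqrt(2))

sqrt(146 - 55*sqrt(2))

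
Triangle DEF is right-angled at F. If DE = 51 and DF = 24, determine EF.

By the Pythagorean theorem: EF^2 = DE^2 - DF^2
EF^2 = 51^2 - 24^2 = 2601 - 576 = 2025
EF = sqrt(2025) = 45

45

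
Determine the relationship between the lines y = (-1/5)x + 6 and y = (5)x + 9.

Slope of line 1: m1 = -1/5
Slope of line 2: m2 = 5
m1 * m2 = -1, so perpendicular.

Perpendicular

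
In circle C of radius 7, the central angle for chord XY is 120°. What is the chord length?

Chord = 2(7) sin(60°) = 7*sqrt(3)

7*sqrt(3)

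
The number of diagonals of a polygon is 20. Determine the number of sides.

Using d = n(n - 3)/2, we solve 20 = n(n - 3)/2.
So n(n - 3) = 40.
Testing n = 8: 8 * 5 = 40 = 40. Correct.
The polygon has 8 sides.

8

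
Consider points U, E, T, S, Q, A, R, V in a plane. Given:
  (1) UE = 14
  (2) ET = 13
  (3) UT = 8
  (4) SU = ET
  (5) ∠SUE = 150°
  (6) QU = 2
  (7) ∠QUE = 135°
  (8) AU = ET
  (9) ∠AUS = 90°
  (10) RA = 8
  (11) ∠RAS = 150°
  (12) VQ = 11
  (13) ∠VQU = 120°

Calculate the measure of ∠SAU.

From the given relations: AU = ET = 13; SU = ET = 13.
Step 1: By the law of cosines on triangle AUS: AS² = 13² + 13² − 2·13·13·cos(90°) = 338, so AS = 13·√2.
Step 2: By the inverse law of cosines on triangle SAU: cos(∠SAU) = ((13·√2)² + 13² − 13²) / (2·13·√2·13) = 338/478 = 0.7071, so ∠SAU = 45°.

Therefore, the measure of angle ∠SAU = 45°.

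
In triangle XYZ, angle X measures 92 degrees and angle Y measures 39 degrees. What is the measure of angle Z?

By the triangle angle sum property, the three interior angles of any triangle add up to 180°.
We know angle X = 92° and angle Y = 39°, so their sum is 131°.
Therefore angle Z = 180° - 131° = 49°.

49 degrees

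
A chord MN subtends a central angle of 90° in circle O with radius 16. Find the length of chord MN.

Chord length = 2r sin(θ/2)
= 2 × 16 × sin(90°/2)
= 2 × 16 × sin(45°)
= 16*sqrt(2)

16*sqrt(2)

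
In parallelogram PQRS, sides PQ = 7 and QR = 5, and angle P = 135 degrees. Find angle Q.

Opposite sides of a parallelogram are parallel, so consecutive angles form co-interior angles on a transversal.
Co-interior angles sum to 180°, giving angle Q = 180 - 135 = 45 degrees.

45 degrees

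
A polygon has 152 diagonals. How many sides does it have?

Using d = n(n - 3)/2, we solve 152 = n(n - 3)/2.
So n(n - 3) = 304.
Testing n = 19: 19 * 16 = 304 = 304. Correct.
The polygon has 19 sides.

19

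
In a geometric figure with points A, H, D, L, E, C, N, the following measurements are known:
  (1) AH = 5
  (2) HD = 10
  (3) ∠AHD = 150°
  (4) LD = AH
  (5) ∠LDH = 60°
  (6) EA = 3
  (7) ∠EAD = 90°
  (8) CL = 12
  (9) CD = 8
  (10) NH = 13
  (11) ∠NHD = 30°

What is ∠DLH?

From the given relations: LD = AH = 5.
Step 1: By the law of cosines on triangle LDH: LH² = 5² + 10² − 2·5·10·cos(60°) = 75, so LH = 5·√3.
Step 2: By the inverse law of cosines on triangle DLH: cos(∠DLH) = (5² + (5·√3)² − 10²) / (2·5·5·√3) = 0/86.6 = 0, so ∠DLH = 90°.

Therefore, the measure of angle ∠DLH = 90°.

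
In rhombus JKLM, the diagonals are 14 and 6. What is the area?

Area = (14 * 6) / 2 = 84 / 2 = 42

42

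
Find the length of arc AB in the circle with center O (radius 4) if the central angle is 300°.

Arc length = 2πr × θ/360
= 2π × 4 × 5/6
= 20*pi/3

20*pi/3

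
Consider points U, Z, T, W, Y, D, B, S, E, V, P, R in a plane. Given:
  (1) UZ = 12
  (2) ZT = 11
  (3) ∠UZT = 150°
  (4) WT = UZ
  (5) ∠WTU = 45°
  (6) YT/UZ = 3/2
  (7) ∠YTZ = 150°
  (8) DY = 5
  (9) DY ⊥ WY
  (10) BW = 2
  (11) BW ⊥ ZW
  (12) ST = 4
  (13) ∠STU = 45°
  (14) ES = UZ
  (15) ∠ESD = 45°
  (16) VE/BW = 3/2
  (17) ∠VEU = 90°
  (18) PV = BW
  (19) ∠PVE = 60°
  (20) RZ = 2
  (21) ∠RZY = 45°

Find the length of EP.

From the given relations: VE = 3/2·BW = 3/2·2 = 3; PV = BW = 2.
Step 1: By the law of cosines on triangle EVP: EP² = 3² + 2² − 2·3·2·cos(60°) = 7, so EP = √7.

Therefore, the length of EP = √7.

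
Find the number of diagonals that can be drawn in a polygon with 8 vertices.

Total line segments between 8 vertices = C(8,2) = 28.
Subtract the 8 sides: 28 - 8 = 20 diagonals.

20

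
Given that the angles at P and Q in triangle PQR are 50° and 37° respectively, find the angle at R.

By the triangle angle sum property, the three interior angles of any triangle add up to 180°.
We know angle P = 50° and angle Q = 37°, so their sum is 87°.
Therefore angle R = 180° - 87° = 93°.

93 degrees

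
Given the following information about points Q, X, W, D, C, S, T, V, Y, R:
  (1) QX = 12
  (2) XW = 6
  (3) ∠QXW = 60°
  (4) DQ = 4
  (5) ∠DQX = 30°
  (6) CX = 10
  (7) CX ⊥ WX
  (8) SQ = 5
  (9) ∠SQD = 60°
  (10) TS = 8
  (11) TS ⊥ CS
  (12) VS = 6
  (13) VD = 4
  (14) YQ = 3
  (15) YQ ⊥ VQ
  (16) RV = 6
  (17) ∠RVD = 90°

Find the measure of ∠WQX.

Step 1: By the law of cosines on triangle QXW: QW² = 12² + 6² − 2·12·6·cos(60°) = 108, so QW = 6·√3.
Step 2: By the inverse law of cosines on triangle WQX: cos(∠WQX) = ((6·√3)² + 12² − 6²) / (2·6·√3·12) = 216/249.42 = 0.866, so ∠WQX = 30°.

Therefore, the measure of angle ∠WQX = 30°.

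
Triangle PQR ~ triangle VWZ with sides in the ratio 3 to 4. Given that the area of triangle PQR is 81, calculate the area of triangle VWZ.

The ratio of areas of similar triangles = (side ratio)^2.
Side ratio = 3:4, so area ratio = 9:16.
Area of VWZ / Area of PQR = 16/9
Area of VWZ = 81 * 16/9 = 144

144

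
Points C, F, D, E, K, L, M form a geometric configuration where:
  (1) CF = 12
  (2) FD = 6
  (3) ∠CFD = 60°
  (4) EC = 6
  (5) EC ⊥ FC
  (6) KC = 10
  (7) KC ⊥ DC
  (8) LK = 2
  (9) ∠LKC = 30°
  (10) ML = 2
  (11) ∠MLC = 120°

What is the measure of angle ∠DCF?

Step 1: By the law of cosines on triangle CFD: CD² = 12² + 6² − 2·12·6·cos(60°) = 108, so CD = 6·√3.
Step 2: By the inverse law of cosines on triangle DCF: cos(∠DCF) = ((6·√3)² + 12² − 6²) / (2·6·√3·12) = 216/249.42 = 0.866, so ∠DCF = 30°.

Therefore, the measure of angle ∠DCF = 30°.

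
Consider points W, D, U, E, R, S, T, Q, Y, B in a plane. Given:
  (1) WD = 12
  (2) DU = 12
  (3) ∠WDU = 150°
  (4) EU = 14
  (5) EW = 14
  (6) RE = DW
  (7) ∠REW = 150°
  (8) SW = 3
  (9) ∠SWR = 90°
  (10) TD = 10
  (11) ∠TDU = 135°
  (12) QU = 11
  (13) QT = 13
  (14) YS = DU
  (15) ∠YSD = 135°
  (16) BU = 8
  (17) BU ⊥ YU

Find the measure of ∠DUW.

Step 1: By the law of cosines on triangle UDW: UW² = 12² + 12² − 2·12·12·cos(150°) = 537.42, so UW ≈ 23.18.
Step 2: By the inverse law of cosines on triangle DUW: cos(∠DUW) = (12² + 23.18² − 12²) / (2·12·23.18) = 537.42/556.37 = 0.9659, so ∠DUW = 15°.

Therefore, the measure of angle ∠DUW = 15°.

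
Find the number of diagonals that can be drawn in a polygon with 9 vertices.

The number of diagonals in an n-gon is n(n - 3)/2.
For n = 9: 9(9 - 3)/2 = 9 × 6 / 2 = 27.

27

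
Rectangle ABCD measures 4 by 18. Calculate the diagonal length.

Using the Pythagorean theorem:
d² = 4² + 18² = 16 + 324 = 340
d = sqrt(340) = 2*sqrt(85)

2*sqrt(85)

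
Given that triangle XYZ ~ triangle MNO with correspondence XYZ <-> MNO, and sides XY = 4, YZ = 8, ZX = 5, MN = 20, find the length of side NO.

Since the triangles are similar, the ratio of corresponding sides is constant.
Scale factor k = MN / XY = 20 / 4 = 5
NO = k * YZ = 5 * 8 = 40

40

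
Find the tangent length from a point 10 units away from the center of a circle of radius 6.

Let T be the point of tangency. Then OT ⊥ MT (radius ⊥ tangent).
In right triangle OTM: OM² = OT² + MT²
10² = 6² + MT²
MT² = 64, MT = 8

8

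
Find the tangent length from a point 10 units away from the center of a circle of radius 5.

The tangent, radius, and line from the external point to the center form a right triangle.
The right angle is where the tangent meets the radius.
By the Pythagorean theorem: tangent² + 5² = 10²
tangent² = 100 - 25 = 75
tangent = 5*sqrt(3)

5*sqrt(3)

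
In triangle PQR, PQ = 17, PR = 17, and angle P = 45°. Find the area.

Area = (1/2)(17)(17) sin(45°) = (1/2)(17)(17)(sqrt(2)/2) = 289*sqrt(2)/4

289*sqrt(2)/4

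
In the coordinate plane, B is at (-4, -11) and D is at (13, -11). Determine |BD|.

d = sqrt((17)^2 + (0)^2) = sqrt(289) = 17

17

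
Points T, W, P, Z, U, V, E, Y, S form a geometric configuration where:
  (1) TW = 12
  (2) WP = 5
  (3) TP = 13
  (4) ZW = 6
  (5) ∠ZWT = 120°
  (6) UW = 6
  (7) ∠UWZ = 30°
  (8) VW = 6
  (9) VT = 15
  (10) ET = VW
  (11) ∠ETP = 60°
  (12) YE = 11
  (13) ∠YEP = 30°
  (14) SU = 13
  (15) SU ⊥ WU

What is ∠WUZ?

Step 1: By the law of cosines on triangle UWZ: UZ² = 6² + 6² − 2·6·6·cos(30°) = 9.65, so UZ ≈ 3.11.
Step 2: By the inverse law of cosines on triangle WUZ: cos(∠WUZ) = (6² + 3.11² − 6²) / (2·6·3.11) = 9.65/37.27 = 0.2588, so ∠WUZ = 75°.

Therefore, the measure of angle ∠WUZ = 75°.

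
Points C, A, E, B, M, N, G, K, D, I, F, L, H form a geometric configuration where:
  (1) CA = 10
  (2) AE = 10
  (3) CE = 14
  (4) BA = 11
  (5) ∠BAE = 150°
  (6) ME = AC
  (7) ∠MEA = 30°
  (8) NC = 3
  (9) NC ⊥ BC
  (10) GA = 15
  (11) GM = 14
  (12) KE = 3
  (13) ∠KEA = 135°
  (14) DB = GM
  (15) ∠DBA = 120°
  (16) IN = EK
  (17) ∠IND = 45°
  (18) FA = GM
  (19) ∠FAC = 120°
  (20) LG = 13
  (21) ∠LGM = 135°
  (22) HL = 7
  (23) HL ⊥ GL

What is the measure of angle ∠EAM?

From the given relations: ME = AC = 10.
Step 1: By the law of cosines on triangle AEM: AM² = 10² + 10² − 2·10·10·cos(30°) = 26.79, so AM ≈ 5.18.
Step 2: By the inverse law of cosines on triangle EAM: cos(∠EAM) = (10² + 5.18² − 10²) / (2·10·5.18) = 26.79/103.53 = 0.2588, so ∠EAM = 75°.

Therefore, the measure of angle ∠EAM = 75°.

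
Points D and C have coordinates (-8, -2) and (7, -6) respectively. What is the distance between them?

The horizontal distance is |7 - -8| = 15 and the vertical distance is |-6 - -2| = 4.
By the Pythagorean theorem, d = sqrt(15^2 + 4^2) = sqrt(241).

sqrt(241)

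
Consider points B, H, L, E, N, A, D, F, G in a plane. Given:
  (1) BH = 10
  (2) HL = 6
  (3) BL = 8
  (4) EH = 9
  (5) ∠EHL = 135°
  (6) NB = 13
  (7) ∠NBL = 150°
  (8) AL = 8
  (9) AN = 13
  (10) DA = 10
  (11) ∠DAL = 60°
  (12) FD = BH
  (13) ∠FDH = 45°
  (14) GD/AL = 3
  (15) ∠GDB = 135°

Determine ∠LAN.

Step 1: By the law of cosines on triangle LBN: LN² = 8² + 13² − 2·8·13·cos(150°) = 413.13, so LN ≈ 20.33.
Step 2: By the inverse law of cosines on triangle LAN: cos(∠LAN) = (8² + 13² − 20.33²) / (2·8·13) = -180.13/208 = -0.866, so ∠LAN = 150°.

Therefore, the measure of angle ∠LAN = 150°.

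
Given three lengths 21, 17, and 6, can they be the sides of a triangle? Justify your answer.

For three segments to close into a triangle, no single side can be as long as the other two combined.
The longest side is 21, and 6 + 17 = 23 > 21.
A triangle can be formed.

Yes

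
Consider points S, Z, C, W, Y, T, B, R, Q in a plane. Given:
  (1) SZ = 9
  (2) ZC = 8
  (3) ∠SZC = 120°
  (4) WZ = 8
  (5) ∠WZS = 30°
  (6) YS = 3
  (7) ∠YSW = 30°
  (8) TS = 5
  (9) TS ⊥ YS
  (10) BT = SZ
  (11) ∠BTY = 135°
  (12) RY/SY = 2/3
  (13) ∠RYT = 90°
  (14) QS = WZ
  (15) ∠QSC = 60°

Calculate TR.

From the given relations: RY = 2/3·SY = 2/3·3 = 2.
Step 1: By the law of cosines on triangle TSY: TY² = 5² + 3² − 2·5·3·cos(90°) = 34, so TY = √34.
Step 2: By the law of cosines on triangle TYR: TR² = √34² + 2² − 2·√34·2·cos(90°) = 38, so TR = √38.

Therefore, the length of TR = √38.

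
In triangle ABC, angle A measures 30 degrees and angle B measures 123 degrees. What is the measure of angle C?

angle C = 180 - 30 - 123 = 27 degrees.

27 degrees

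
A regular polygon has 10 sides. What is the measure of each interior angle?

Each interior angle of a regular n-gon is (n - 2) * 180 / n.
For n = 10: (10 - 2) * 180 / 10 = 1440/10 = 144 degrees.

144 degrees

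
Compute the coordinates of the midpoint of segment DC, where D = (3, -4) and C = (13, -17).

The midpoint is the average of the coordinates:
x: (3 + 13)/2 = 8
y: (-4 + -17)/2 = -21/2
Midpoint = (8, -21/2)

(8, -21/2)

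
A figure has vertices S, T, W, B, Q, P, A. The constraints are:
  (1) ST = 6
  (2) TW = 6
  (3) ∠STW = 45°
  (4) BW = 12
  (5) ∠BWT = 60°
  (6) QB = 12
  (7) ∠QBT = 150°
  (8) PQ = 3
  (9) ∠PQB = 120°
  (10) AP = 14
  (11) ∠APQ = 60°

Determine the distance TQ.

Step 1: By the law of cosines on triangle BWT: BT² = 12² + 6² − 2·12·6·cos(60°) = 108, so BT = 6·√3.
Step 2: By the law of cosines on triangle TBQ: TQ² = (6·√3)² + 12² − 2·6·√3·12·cos(150°) = 468, so TQ = 6·√13.

Therefore, the length of TQ = 6·√13.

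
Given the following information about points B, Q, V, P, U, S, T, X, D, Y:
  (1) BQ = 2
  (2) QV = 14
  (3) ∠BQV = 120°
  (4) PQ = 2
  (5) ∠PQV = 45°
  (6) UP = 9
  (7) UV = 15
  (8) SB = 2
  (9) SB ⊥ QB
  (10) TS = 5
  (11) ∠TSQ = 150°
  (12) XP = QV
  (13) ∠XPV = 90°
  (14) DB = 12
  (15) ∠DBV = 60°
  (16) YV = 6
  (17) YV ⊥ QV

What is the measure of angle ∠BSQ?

Step 1: By the law of cosines on triangle SBQ: SQ² = 2² + 2² − 2·2·2·cos(90°) = 8, so SQ = 2·√2.
Step 2: By the inverse law of cosines on triangle BSQ: cos(∠BSQ) = (2² + (2·√2)² − 2²) / (2·2·2·√2) = 8/11.31 = 0.7071, so ∠BSQ = 45°.

Therefore, the measure of angle ∠BSQ = 45°.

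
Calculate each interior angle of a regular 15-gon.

Each interior angle of a regular n-gon is (n - 2) * 180 / n.
For n = 15: (15 - 2) * 180 / 15 = 2340/15 = 156 degrees.

156 degrees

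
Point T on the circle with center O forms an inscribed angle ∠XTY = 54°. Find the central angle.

Central angle = 2 × 54° = 108° (inscribed angle theorem).

108°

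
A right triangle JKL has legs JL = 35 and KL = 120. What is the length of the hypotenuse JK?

In a right triangle, the square of the hypotenuse equals the sum of the squares of the two legs.
The legs are 35 and 120, so the hypotenuse = sqrt(1225 + 14400) = sqrt(15625) = 125.

125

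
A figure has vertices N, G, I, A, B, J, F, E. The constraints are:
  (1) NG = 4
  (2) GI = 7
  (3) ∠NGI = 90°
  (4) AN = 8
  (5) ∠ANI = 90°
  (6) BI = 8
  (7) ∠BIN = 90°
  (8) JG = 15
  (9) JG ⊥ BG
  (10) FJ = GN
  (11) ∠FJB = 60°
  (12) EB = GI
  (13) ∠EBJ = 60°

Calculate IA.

Step 1: By the law of cosines on triangle NGI: NI² = 4² + 7² − 2·4·7·cos(90°) = 65, so NI = √65.
Step 2: By the law of cosines on triangle INA: IA² = √65² + 8² − 2·√65·8·cos(90°) = 129, so IA = √129.

Therefore, the length of IA = √129.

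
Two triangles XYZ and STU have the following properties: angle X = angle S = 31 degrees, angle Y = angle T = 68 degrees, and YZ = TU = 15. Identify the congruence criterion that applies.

The given information matches AAS: Two pairs of corresponding angles and a non-included side are equal (Angle-Angle-Side).

AAS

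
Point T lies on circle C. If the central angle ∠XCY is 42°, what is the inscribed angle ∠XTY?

Inscribed angle = 42° / 2 = 21° (inscribed angle theorem).

21°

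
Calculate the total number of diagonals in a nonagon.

The number of diagonals in an n-gon is n(n - 3)/2.
For n = 9: 9(9 - 3)/2 = 9 × 6 / 2 = 27.

27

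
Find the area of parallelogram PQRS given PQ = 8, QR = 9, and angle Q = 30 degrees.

The area of a parallelogram equals the product of two adjacent sides times the sine of the included angle.
This is because the height equals 9 * sin(30°) = 9/2.
Area = 8 * 9/2 = 36

36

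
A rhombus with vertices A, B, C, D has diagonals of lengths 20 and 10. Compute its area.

Area = (20 * 10) / 2 = 200 / 2 = 100

100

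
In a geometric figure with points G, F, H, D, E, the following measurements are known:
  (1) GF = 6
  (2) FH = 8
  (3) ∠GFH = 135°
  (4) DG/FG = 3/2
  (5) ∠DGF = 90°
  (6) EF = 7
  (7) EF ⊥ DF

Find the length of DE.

From the given relations: DG = 3/2·FG = 3/2·6 = 9.
Step 1: By the law of cosines on triangle FGD: FD² = 6² + 9² − 2·6·9·cos(90°) = 117, so FD = 3·√13.
Step 2: By the law of cosines on triangle DFE: DE² = (3·√13)² + 7² − 2·3·√13·7·cos(90°) = 166, so DE = √166.

Therefore, the length of DE = √166.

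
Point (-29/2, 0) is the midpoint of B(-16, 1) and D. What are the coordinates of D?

Using the midpoint formula: M = ((x1 + x2)/2, (y1 + y2)/2)
We know M = (-29/2, 0) and B = (-16, 1)
For x: -29/2 = (-16 + x2)/2, so x2 = 2*-29/2 - -16 = -13
For y: 0 = (1 + y2)/2, so y2 = 2*0 - 1 = -1
D = (-13, -1)

(-13, -1)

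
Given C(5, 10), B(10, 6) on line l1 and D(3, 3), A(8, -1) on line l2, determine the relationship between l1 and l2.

Slope of line 1: m1 = (6 - 10)/(10 - 5) = -4/5 = -4/5
Slope of line 2: m2 = (-1 - 3)/(8 - 3) = -4/5 = -4/5
Two lines are parallel if and only if they have equal slopes (or both are vertical).
Here m1 = m2 = -4/5, confirming the lines are parallel.

Parallel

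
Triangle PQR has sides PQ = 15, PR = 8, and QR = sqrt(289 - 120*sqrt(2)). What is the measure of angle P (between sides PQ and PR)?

cos(P) = (15² + 8² - (sqrt(289 - 120*sqrt(2)))²) / (2 × 15 × 8) = sqrt(2)/2, so P = arccos(sqrt(2)/2) = 45°.

45°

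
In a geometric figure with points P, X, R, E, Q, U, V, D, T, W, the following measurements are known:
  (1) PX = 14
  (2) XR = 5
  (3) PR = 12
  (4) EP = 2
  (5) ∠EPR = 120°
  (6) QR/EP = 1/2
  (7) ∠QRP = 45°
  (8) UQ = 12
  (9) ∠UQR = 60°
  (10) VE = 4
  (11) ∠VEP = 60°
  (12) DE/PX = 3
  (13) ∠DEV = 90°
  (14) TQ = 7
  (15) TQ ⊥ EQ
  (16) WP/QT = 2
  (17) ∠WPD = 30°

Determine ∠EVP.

Step 1: By the law of cosines on triangle VEP: VP² = 4² + 2² − 2·4·2·cos(60°) = 12, so VP = 2·√3.
Step 2: By the inverse law of cosines on triangle EVP: cos(∠EVP) = (4² + (2·√3)² − 2²) / (2·4·2·√3) = 24/27.71 = 0.866, so ∠EVP = 30°.

Therefore, the measure of angle ∠EVP = 30°.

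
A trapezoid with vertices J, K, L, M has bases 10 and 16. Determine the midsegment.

midsegment = (10 + 16) / 2 = 26 / 2 = 13

13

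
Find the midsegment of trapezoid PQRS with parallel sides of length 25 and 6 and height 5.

The midsegment of a trapezoid = (base1 + base2) / 2
midsegment = (25 + 6) / 2
midsegment = 31 / 2
midsegment = 31/2

31/2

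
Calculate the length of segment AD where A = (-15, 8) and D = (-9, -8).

The horizontal distance is |-9 - -15| = 6 and the vertical distance is |-8 - 8| = 16.
By the Pythagorean theorem, d = sqrt(6^2 + 16^2) = sqrt(292) = 2*sqrt(73).

2*sqrt(73)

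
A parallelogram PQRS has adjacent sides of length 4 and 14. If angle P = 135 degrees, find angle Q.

Consecutive angles are supplementary: angle Q = 180 - 135 = 45 degrees.

45 degrees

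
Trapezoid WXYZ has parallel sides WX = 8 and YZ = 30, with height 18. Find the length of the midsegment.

midsegment = (8 + 30) / 2 = 38 / 2 = 19

19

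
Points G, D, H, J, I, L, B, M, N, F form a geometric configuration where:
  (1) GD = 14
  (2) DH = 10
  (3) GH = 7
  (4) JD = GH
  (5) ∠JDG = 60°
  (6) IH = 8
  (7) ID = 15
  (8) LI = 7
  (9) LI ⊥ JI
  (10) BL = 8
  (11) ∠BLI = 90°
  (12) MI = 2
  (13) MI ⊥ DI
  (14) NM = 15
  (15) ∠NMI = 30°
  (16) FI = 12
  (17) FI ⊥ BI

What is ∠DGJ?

From the given relations: JD = GH = 7.
Step 1: By the law of cosines on triangle GDJ: GJ² = 14² + 7² − 2·14·7·cos(60°) = 147, so GJ = 7·√3.
Step 2: By the inverse law of cosines on triangle DGJ: cos(∠DGJ) = (14² + (7·√3)² − 7²) / (2·14·7·√3) = 294/339.48 = 0.866, so ∠DGJ = 30°.

Therefore, the measure of angle ∠DGJ = 30°.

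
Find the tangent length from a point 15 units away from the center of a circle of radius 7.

The tangent, radius, and line from the external point to the center form a right triangle.
The right angle is where the tangent meets the radius.
By the Pythagorean theorem: tangent² + 7² = 15²
tangent² = 225 - 49 = 176
tangent = 4*sqrt(11)

4*sqrt(11)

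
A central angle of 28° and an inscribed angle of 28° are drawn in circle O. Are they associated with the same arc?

By the inscribed angle theorem, the inscribed angle for a central angle of 28° should be 28° / 2 = 14°.
The given inscribed angle is 28°, which does not equal 14°.
Therefore, no, they do not correspond to the same arc.

No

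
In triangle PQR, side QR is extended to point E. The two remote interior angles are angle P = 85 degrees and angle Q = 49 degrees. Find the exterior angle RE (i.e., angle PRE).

Exterior angle = 85 + 49 = 134 degrees (exterior angle theorem).

134 degrees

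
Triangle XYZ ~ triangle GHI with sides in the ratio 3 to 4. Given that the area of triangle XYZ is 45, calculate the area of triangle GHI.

Area ratio = (3/4)^2 = 9/16. Area of GHI = 45 * 16/9 = 80.

80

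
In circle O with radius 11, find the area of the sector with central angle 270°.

The full circle has area πr² = π(11)² = 121*pi.
The sector covers 270° out of 360°, a fraction of 3/4.
Sector area = 121*pi × 3/4 = 363*pi/4.

363*pi/4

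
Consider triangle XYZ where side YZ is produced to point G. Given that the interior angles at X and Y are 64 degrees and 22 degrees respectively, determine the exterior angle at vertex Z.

The interior angle at Z is 180 - 64 - 22 = 94 degrees.
The exterior angle and interior angle at Z are supplementary:
Exterior angle = 180 - 94 = 86 degrees.

86 degrees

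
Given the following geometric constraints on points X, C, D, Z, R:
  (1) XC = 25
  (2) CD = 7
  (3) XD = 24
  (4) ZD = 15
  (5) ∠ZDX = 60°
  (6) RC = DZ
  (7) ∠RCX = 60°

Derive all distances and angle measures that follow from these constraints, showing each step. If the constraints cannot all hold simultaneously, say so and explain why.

The constraints are consistent.

From the given relations:
  RC = DZ = 15

Step 1: From XD = 24, DZ = 15, and ∠XDZ = 60°, by the law of cosines:
  XZ² = XD² + DZ² - 2·XD·DZ·cos(60°) = 576 + 225 - 360 = 441
  XZ = 21

Step 2: From XC = 25, CR = 15, and ∠XCR = 60°, by the law of cosines:
  XR² = XC² + CR² - 2·XC·CR·cos(60°) = 625 + 225 - 375 = 475
  XR = 5·√19

Step 3: From XC = 25, XD = 24, CD = 7, by the inverse law of cosines:
  cos(∠CXD) = (XC² + XD² - CD²) / (2·XC·XD)
  ∠CXD = 16.26°

Step 4: From CD = 7, CX = 25, DX = 24, by the inverse law of cosines:
  cos(∠DCX) = (CD² + CX² - DX²) / (2·CD·CX)
  ∠DCX = 73.74°

Step 5: From DC = 7, DX = 24, CX = 25, by the inverse law of cosines:
  cos(∠CDX) = (DC² + DX² - CX²) / (2·DC·DX)
  ∠CDX = 90°

Step 6: From XC = 25, XR = 5·√19, CR = 15, by the inverse law of cosines:
  cos(∠CXR) = (XC² + XR² - CR²) / (2·XC·XR)
  ∠CXR = 36.59°

Step 7: From XD = 24, XZ = 21, DZ = 15, by the inverse law of cosines:
  cos(∠DXZ) = (XD² + XZ² - DZ²) / (2·XD·XZ)
  ∠DXZ = 38.21°

Step 8: From ZD = 15, ZX = 21, DX = 24, by the inverse law of cosines:
  cos(∠DZX) = (ZD² + ZX² - DX²) / (2·ZD·ZX)
  ∠DZX = 81.79°

Step 9: From RC = 15, RX = 5·√19, CX = 25, by the inverse law of cosines:
  cos(∠CRX) = (RC² + RX² - CX²) / (2·RC·RX)
  ∠CRX = 83.41°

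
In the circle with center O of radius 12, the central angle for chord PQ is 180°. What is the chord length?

Drop a perpendicular from the center to the chord, bisecting both the chord and the central angle.
Each half-chord = r sin(θ/2) = 12 sin(90°).
The full chord = 2 × 12 × sin(90°) = 24.

24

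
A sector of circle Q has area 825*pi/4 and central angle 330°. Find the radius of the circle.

The sector covers 330°/360° = 11/12 of the full circle.
Full circle area = 825*pi/4 / 11/12 = 225*pi.
Since full area = πr², we get r² = 225*pi/π = 225, so r = 15.

15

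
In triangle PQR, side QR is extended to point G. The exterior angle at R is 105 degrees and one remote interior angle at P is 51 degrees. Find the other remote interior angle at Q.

By the exterior angle theorem: exterior angle = sum of remote interior angles.
105 = 51 + angle Q
angle Q = 105 - 51 = 54 degrees

54 degrees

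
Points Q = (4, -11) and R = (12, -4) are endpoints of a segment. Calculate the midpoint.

M = ((x₁ + x₂)/2, (y₁ + y₂)/2)
= ((4 + 12)/2, (-11 + -4)/2)
= (16/2, -15/2) = (8, -15/2)

(8, -15/2)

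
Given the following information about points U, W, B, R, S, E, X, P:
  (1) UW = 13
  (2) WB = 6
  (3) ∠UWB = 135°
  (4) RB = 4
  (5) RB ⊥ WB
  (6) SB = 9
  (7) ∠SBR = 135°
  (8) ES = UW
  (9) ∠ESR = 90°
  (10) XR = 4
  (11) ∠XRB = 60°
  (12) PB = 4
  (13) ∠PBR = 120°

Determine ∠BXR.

Step 1: By the law of cosines on triangle XRB: XB² = 4² + 4² − 2·4·4·cos(60°) = 16, so XB = 4.
Step 2: By the inverse law of cosines on triangle BXR: cos(∠BXR) = (4² + 4² − 4²) / (2·4·4) = 16/32 = 0.5, so ∠BXR = 60°.

Therefore, the measure of angle ∠BXR = 60°.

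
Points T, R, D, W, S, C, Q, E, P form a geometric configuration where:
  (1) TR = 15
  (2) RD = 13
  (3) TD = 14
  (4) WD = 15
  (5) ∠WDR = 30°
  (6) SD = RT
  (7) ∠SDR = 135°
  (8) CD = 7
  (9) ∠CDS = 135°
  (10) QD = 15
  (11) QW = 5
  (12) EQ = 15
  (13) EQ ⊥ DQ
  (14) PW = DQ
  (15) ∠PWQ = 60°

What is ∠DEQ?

Step 1: By the law of cosines on triangle EQD: ED² = 15² + 15² − 2·15·15·cos(90°) = 450, so ED = 15·√2.
Step 2: By the inverse law of cosines on triangle DEQ: cos(∠DEQ) = ((15·√2)² + 15² − 15²) / (2·15·√2·15) = 450/636.4 = 0.7071, so ∠DEQ = 45°.

Therefore, the measure of angle ∠DEQ = 45°.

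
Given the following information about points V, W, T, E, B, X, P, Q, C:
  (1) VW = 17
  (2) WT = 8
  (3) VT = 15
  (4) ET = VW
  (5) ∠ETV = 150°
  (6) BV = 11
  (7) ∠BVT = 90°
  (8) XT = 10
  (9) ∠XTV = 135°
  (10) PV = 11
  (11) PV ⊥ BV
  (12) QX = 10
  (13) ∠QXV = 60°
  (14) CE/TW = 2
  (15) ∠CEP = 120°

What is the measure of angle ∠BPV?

Step 1: By the law of cosines on triangle PVB: PB² = 11² + 11² − 2·11·11·cos(90°) = 242, so PB = 11·√2.
Step 2: By the inverse law of cosines on triangle BPV: cos(∠BPV) = ((11·√2)² + 11² − 11²) / (2·11·√2·11) = 242/342.24 = 0.7071, so ∠BPV = 45°.

Therefore, the measure of angle ∠BPV = 45°.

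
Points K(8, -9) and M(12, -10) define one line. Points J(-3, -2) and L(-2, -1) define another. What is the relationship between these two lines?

Slope of line 1: m1 = (-10 - -9)/(12 - 8) = -1/4 = -1/4
Slope of line 2: m2 = (-1 - -2)/(-2 - -3) = 1/1 = 1
For parallel lines we need equal slopes: -1/4 != 1.
For perpendicular lines we need m1*m2 = -1: (-1/4)(1) = -1/4 != -1.
Since neither condition holds, the lines are neither parallel nor perpendicular.

Neither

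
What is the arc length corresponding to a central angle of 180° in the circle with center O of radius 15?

The full circumference is 2πr = 2π(15) = 30*pi.
The arc spans 180° out of 360°, which is a fraction of 1/2.
Arc length = 30*pi × 1/2 = 15*pi.

15*pi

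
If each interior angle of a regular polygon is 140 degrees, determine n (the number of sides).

The exterior angle is the supplement of the interior angle: 180 - 140 = 40 degrees.
Since the exterior angles of any convex polygon sum to 360 degrees, the number of sides is 360 / 40 = 9.

9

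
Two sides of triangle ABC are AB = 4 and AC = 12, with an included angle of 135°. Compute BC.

When two sides and the included angle are known, the law of cosines gives the third side.
c^2 = a^2 + b^2 - 2ab cos(C) generalizes the Pythagorean theorem to non-right triangles.
Here: BC^2 = 16 + 144 - 96*(-sqrt(2)/2) = 48*sqrt(2) + 160
BC = 4*sqrt(3*sqrt(2) + 10)

4*sqrt(3*sqrt(2) + 10)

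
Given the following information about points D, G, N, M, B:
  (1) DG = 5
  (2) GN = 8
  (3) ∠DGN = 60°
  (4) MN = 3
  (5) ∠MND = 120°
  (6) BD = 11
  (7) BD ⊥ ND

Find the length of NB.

Step 1: By the law of cosines on triangle DGN: DN² = 5² + 8² − 2·5·8·cos(60°) = 49, so DN = 7.
Step 2: By the law of cosines on triangle NDB: NB² = 7² + 11² − 2·7·11·cos(90°) = 170, so NB = √170.

Therefore, the length of NB = √170.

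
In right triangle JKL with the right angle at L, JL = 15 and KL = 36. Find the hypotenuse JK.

In a right triangle, the square of the hypotenuse equals the sum of the squares of the two legs.
The legs are 15 and 36, so the hypotenuse = sqrt(225 + 1296) = sqrt(1521) = 39.

39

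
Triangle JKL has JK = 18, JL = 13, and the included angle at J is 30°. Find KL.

Law of cosines: KL^2 = 18^2 + 13^2 - 2(18)(13)cos(30°) = 493 - 234*sqrt(3), so KL = sqrt(493 - 234*sqrt(3)).

sqrt(493 - 234*sqrt(3))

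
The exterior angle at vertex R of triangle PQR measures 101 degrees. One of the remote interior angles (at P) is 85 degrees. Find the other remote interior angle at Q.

By the exterior angle theorem: exterior angle = sum of remote interior angles.
101 = 85 + angle Q
angle Q = 101 - 85 = 16 degrees

16 degrees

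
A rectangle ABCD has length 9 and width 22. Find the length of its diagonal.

Using the Pythagorean theorem:
d² = 9² + 22² = 81 + 484 = 565
d = sqrt(565)

sqrt(565)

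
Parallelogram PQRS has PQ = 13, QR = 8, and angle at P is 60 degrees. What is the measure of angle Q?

In a parallelogram, consecutive angles are supplementary (sum to 180°).
angle Q = 180 - angle P
angle Q = 180 - 60
angle Q = 120 degrees

120 degrees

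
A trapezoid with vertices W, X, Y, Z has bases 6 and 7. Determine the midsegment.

midsegment = (6 + 7) / 2 = 13 / 2 = 13/2

13/2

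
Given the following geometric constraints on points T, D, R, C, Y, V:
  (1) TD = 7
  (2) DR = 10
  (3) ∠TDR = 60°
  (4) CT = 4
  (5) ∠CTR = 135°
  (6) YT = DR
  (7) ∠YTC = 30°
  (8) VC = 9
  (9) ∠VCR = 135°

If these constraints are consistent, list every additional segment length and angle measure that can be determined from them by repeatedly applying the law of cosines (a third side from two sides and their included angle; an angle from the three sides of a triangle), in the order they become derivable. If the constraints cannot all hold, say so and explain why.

The constraints are consistent. Derivable facts, in order:
After 1 step:
- CY ≈ 6.84
- TR = √79
After 2 steps:
- RC ≈ 12.05
- ∠CYT = 17.01°
- ∠DRT = 43°
- ∠DTR = 77°
- ∠TCY = 132.99°
After 3 steps:
- RV ≈ 19.49
- ∠CRT = 13.57°
- ∠RCT = 31.43°
After 4 steps:
- ∠CRV = 19.06°
- ∠CVR = 25.94°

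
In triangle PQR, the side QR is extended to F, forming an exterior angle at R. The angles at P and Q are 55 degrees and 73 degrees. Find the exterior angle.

Exterior angle = 55 + 73 = 128 degrees (exterior angle theorem).

128 degrees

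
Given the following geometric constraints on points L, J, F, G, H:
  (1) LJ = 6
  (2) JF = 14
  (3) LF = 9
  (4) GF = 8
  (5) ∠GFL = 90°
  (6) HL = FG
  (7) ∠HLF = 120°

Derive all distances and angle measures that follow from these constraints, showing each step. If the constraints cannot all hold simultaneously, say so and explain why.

The constraints are consistent.

From the given relations:
  HL = FG = 8

Step 1: From LF = 9, FG = 8, and ∠LFG = 90°, by the law of cosines:
  LG² = LF² + FG² - 2·LF·FG·cos(90°) = 81 + 64 - 0 = 145
  LG = √145

Step 2: From FL = 9, LH = 8, and ∠FLH = 120°, by the law of cosines:
  FH² = FL² + LH² - 2·FL·LH·cos(120°) = 81 + 64 + 72 = 217
  FH ≈ 14.73

Step 3: From LF = 9, LJ = 6, FJ = 14, by the inverse law of cosines:
  cos(∠FLJ) = (LF² + LJ² - FJ²) / (2·LF·LJ)
  ∠FLJ = 137.01°

Step 4: From JF = 14, JL = 6, FL = 9, by the inverse law of cosines:
  cos(∠FJL) = (JF² + JL² - FL²) / (2·JF·JL)
  ∠FJL = 26°

Step 5: From FJ = 14, FL = 9, JL = 6, by the inverse law of cosines:
  cos(∠JFL) = (FJ² + FL² - JL²) / (2·FJ·FL)
  ∠JFL = 16.99°

Step 6: From LF = 9, LG = √145, FG = 8, by the inverse law of cosines:
  cos(∠FLG) = (LF² + LG² - FG²) / (2·LF·LG)
  ∠FLG = 41.63°

Step 7: From FH = 14.73, FL = 9, HL = 8, by the inverse law of cosines:
  cos(∠HFL) = (FH² + FL² - HL²) / (2·FH·FL)
  ∠HFL = 28.05°

Step 8: From GF = 8, GL = √145, FL = 9, by the inverse law of cosines:
  cos(∠FGL) = (GF² + GL² - FL²) / (2·GF·GL)
  ∠FGL = 48.37°

Step 9: From HF = 14.73, HL = 8, FL = 9, by the inverse law of cosines:
  cos(∠FHL) = (HF² + HL² - FL²) / (2·HF·HL)
  ∠FHL = 31.95°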